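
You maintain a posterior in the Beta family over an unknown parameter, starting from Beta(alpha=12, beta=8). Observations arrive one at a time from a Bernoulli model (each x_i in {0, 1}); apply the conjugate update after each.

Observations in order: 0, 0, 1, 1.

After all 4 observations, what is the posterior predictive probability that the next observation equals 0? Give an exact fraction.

obs 1: x=0 → posterior Beta(12, 9)
obs 2: x=0 → posterior Beta(12, 10)
obs 3: x=1 → posterior Beta(13, 10)
obs 4: x=1 → posterior Beta(14, 10)

5/12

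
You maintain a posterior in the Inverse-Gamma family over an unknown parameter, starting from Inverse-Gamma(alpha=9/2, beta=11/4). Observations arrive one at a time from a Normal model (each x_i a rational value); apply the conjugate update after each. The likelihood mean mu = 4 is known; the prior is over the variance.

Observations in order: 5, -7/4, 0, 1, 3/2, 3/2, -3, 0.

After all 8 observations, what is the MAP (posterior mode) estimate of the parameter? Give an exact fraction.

2273/304

obs 1: x=5 → posterior Inverse-Gamma(5, 13/4)
obs 2: x=-7/4 → posterior Inverse-Gamma(11/2, 633/32)
obs 3: x=0 → posterior Inverse-Gamma(6, 889/32)
obs 4: x=1 → posterior Inverse-Gamma(13/2, 1033/32)
obs 5: x=3/2 → posterior Inverse-Gamma(7, 1133/32)
obs 6: x=3/2 → posterior Inverse-Gamma(15/2, 1233/32)
obs 7: x=-3 → posterior Inverse-Gamma(8, 2017/32)
obs 8: x=0 → posterior Inverse-Gamma(17/2, 2273/32)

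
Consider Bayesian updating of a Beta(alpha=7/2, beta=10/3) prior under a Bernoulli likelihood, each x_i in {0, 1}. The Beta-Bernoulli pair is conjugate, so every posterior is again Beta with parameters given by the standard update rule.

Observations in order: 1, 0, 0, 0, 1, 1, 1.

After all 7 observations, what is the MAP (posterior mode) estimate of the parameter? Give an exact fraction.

39/71

obs 1: x=1 → posterior Beta(9/2, 10/3)
obs 2: x=0 → posterior Beta(9/2, 13/3)
obs 3: x=0 → posterior Beta(9/2, 16/3)
obs 4: x=0 → posterior Beta(9/2, 19/3)
obs 5: x=1 → posterior Beta(11/2, 19/3)
obs 6: x=1 → posterior Beta(13/2, 19/3)
obs 7: x=1 → posterior Beta(15/2, 19/3)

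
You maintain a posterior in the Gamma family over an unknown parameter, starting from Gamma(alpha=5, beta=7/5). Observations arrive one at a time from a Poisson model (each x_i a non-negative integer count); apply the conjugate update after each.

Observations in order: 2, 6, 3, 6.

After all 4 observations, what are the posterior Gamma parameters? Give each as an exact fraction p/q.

alpha=22, beta=27/5

obs 1: x=2 → posterior Gamma(7, 12/5)
obs 2: x=6 → posterior Gamma(13, 17/5)
obs 3: x=3 → posterior Gamma(16, 22/5)
obs 4: x=6 → posterior Gamma(22, 27/5)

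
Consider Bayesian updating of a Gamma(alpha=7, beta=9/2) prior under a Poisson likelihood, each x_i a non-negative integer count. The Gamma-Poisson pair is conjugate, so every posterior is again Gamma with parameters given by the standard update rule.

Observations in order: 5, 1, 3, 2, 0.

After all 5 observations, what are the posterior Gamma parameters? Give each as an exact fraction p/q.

obs 1: x=5 → posterior Gamma(12, 11/2)
obs 2: x=1 → posterior Gamma(13, 13/2)
obs 3: x=3 → posterior Gamma(16, 15/2)
obs 4: x=2 → posterior Gamma(18, 17/2)
obs 5: x=0 → posterior Gamma(18, 19/2)

alpha=18, beta=19/2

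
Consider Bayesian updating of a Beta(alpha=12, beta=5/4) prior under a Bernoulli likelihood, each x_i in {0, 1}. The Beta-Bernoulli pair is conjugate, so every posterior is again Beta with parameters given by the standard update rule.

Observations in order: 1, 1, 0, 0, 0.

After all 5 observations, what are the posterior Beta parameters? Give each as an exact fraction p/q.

alpha=14, beta=17/4

obs 1: x=1 → posterior Beta(13, 5/4)
obs 2: x=1 → posterior Beta(14, 5/4)
obs 3: x=0 → posterior Beta(14, 9/4)
obs 4: x=0 → posterior Beta(14, 13/4)
obs 5: x=0 → posterior Beta(14, 17/4)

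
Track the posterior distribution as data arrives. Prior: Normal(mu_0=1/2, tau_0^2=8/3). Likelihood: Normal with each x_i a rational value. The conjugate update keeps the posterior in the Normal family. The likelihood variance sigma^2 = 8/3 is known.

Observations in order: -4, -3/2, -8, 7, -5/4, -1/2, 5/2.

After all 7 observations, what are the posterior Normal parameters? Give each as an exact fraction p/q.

mu_0=-21/32, tau_0^2=1/3

obs 1: x=-4 → posterior Normal(-7/4, 4/3)
obs 2: x=-3/2 → posterior Normal(-5/3, 8/9)
obs 3: x=-8 → posterior Normal(-13/4, 2/3)
obs 4: x=7 → posterior Normal(-6/5, 8/15)
obs 5: x=-5/4 → posterior Normal(-29/24, 4/9)
obs 6: x=-1/2 → posterior Normal(-31/28, 8/21)
obs 7: x=5/2 → posterior Normal(-21/32, 1/3)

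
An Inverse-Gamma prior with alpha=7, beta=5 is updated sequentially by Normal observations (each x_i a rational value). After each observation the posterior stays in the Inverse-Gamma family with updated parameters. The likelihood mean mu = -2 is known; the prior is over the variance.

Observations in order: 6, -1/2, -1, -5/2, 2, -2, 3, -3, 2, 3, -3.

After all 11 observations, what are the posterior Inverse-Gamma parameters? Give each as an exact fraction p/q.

alpha=25/2, beta=323/4

obs 1: x=6 → posterior Inverse-Gamma(15/2, 37)
obs 2: x=-1/2 → posterior Inverse-Gamma(8, 305/8)
obs 3: x=-1 → posterior Inverse-Gamma(17/2, 309/8)
obs 4: x=-5/2 → posterior Inverse-Gamma(9, 155/4)
obs 5: x=2 → posterior Inverse-Gamma(19/2, 187/4)
obs 6: x=-2 → posterior Inverse-Gamma(10, 187/4)
obs 7: x=3 → posterior Inverse-Gamma(21/2, 237/4)
obs 8: x=-3 → posterior Inverse-Gamma(11, 239/4)
obs 9: x=2 → posterior Inverse-Gamma(23/2, 271/4)
obs 10: x=3 → posterior Inverse-Gamma(12, 321/4)
obs 11: x=-3 → posterior Inverse-Gamma(25/2, 323/4)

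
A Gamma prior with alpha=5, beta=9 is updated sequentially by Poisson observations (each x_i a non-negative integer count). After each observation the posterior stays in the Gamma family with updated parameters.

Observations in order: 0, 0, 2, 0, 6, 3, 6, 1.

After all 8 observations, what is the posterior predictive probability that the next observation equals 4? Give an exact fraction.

149257577533924940424129016204675/3902362792172782952314275958358016

obs 1: x=0 → posterior Gamma(5, 10)
obs 2: x=0 → posterior Gamma(5, 11)
obs 3: x=2 → posterior Gamma(7, 12)
obs 4: x=0 → posterior Gamma(7, 13)
obs 5: x=6 → posterior Gamma(13, 14)
obs 6: x=3 → posterior Gamma(16, 15)
obs 7: x=6 → posterior Gamma(22, 16)
obs 8: x=1 → posterior Gamma(23, 17)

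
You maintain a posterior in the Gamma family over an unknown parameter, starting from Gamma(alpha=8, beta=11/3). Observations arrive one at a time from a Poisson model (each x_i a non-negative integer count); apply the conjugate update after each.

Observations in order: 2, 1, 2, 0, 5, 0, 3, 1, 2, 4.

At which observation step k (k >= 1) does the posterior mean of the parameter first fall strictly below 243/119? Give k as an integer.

k = 2

obs 1: x=2 → posterior Gamma(10, 14/3)
obs 2: x=1 → posterior Gamma(11, 17/3)
obs 3: x=2 → posterior Gamma(13, 20/3)
obs 4: x=0 → posterior Gamma(13, 23/3)
obs 5: x=5 → posterior Gamma(18, 26/3)
obs 6: x=0 → posterior Gamma(18, 29/3)
obs 7: x=3 → posterior Gamma(21, 32/3)
obs 8: x=1 → posterior Gamma(22, 35/3)
obs 9: x=2 → posterior Gamma(24, 38/3)
obs 10: x=4 → posterior Gamma(28, 41/3)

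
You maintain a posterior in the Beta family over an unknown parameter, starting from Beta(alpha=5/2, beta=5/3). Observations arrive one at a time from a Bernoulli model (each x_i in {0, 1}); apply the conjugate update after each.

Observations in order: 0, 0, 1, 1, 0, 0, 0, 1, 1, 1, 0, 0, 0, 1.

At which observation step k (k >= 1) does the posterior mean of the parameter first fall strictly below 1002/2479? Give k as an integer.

k = 7

obs 1: x=0 → posterior Beta(5/2, 8/3)
obs 2: x=0 → posterior Beta(5/2, 11/3)
obs 3: x=1 → posterior Beta(7/2, 11/3)
obs 4: x=1 → posterior Beta(9/2, 11/3)
obs 5: x=0 → posterior Beta(9/2, 14/3)
obs 6: x=0 → posterior Beta(9/2, 17/3)
obs 7: x=0 → posterior Beta(9/2, 20/3)
obs 8: x=1 → posterior Beta(11/2, 20/3)
obs 9: x=1 → posterior Beta(13/2, 20/3)
obs 10: x=1 → posterior Beta(15/2, 20/3)
obs 11: x=0 → posterior Beta(15/2, 23/3)
obs 12: x=0 → posterior Beta(15/2, 26/3)
obs 13: x=0 → posterior Beta(15/2, 29/3)
obs 14: x=1 → posterior Beta(17/2, 29/3)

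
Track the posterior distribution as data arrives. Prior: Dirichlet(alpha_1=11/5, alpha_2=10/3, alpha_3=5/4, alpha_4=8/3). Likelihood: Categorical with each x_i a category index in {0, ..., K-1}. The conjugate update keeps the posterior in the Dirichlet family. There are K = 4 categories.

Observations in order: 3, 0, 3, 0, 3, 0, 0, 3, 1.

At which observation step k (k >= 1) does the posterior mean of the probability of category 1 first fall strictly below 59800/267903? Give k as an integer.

k = 6

obs 1: x=3 → posterior Dirichlet(11/5, 10/3, 5/4, 11/3)
obs 2: x=0 → posterior Dirichlet(16/5, 10/3, 5/4, 11/3)
obs 3: x=3 → posterior Dirichlet(16/5, 10/3, 5/4, 14/3)
obs 4: x=0 → posterior Dirichlet(21/5, 10/3, 5/4, 14/3)
obs 5: x=3 → posterior Dirichlet(21/5, 10/3, 5/4, 17/3)
obs 6: x=0 → posterior Dirichlet(26/5, 10/3, 5/4, 17/3)
obs 7: x=0 → posterior Dirichlet(31/5, 10/3, 5/4, 17/3)
obs 8: x=3 → posterior Dirichlet(31/5, 10/3, 5/4, 20/3)
obs 9: x=1 → posterior Dirichlet(31/5, 13/3, 5/4, 20/3)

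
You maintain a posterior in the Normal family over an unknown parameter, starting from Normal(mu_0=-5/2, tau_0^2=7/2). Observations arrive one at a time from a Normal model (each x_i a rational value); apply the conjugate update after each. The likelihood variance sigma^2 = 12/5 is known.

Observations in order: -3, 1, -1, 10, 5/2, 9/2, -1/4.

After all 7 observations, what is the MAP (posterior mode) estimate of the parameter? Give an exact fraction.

obs 1: x=-3 → posterior Normal(-165/59, 84/59)
obs 2: x=1 → posterior Normal(-65/47, 42/47)
obs 3: x=-1 → posterior Normal(-55/43, 28/43)
obs 4: x=10 → posterior Normal(185/164, 21/41)
obs 5: x=5/2 → posterior Normal(545/398, 84/199)
obs 6: x=9/2 → posterior Normal(215/117, 14/39)
obs 7: x=-1/4 → posterior Normal(1685/1076, 84/269)

1685/1076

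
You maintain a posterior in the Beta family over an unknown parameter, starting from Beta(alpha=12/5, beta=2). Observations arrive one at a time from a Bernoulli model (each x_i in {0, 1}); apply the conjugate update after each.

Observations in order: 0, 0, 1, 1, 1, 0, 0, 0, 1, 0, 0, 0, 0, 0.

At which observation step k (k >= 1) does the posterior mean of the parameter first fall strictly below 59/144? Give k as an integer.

obs 1: x=0 → posterior Beta(12/5, 3)
obs 2: x=0 → posterior Beta(12/5, 4)
obs 3: x=1 → posterior Beta(17/5, 4)
obs 4: x=1 → posterior Beta(22/5, 4)
obs 5: x=1 → posterior Beta(27/5, 4)
obs 6: x=0 → posterior Beta(27/5, 5)
obs 7: x=0 → posterior Beta(27/5, 6)
obs 8: x=0 → posterior Beta(27/5, 7)
obs 9: x=1 → posterior Beta(32/5, 7)
obs 10: x=0 → posterior Beta(32/5, 8)
obs 11: x=0 → posterior Beta(32/5, 9)
obs 12: x=0 → posterior Beta(32/5, 10)
obs 13: x=0 → posterior Beta(32/5, 11)
obs 14: x=0 → posterior Beta(32/5, 12)

k = 2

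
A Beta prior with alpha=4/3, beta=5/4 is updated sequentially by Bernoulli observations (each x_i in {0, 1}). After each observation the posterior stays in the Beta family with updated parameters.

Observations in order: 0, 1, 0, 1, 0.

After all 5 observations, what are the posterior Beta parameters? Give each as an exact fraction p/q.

alpha=10/3, beta=17/4

obs 1: x=0 → posterior Beta(4/3, 9/4)
obs 2: x=1 → posterior Beta(7/3, 9/4)
obs 3: x=0 → posterior Beta(7/3, 13/4)
obs 4: x=1 → posterior Beta(10/3, 13/4)
obs 5: x=0 → posterior Beta(10/3, 17/4)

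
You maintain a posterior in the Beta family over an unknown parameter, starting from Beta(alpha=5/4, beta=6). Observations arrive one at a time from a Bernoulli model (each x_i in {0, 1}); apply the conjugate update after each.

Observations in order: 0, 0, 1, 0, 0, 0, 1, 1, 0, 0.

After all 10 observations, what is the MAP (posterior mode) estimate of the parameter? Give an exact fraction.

13/61

obs 1: x=0 → posterior Beta(5/4, 7)
obs 2: x=0 → posterior Beta(5/4, 8)
obs 3: x=1 → posterior Beta(9/4, 8)
obs 4: x=0 → posterior Beta(9/4, 9)
obs 5: x=0 → posterior Beta(9/4, 10)
obs 6: x=0 → posterior Beta(9/4, 11)
obs 7: x=1 → posterior Beta(13/4, 11)
obs 8: x=1 → posterior Beta(17/4, 11)
obs 9: x=0 → posterior Beta(17/4, 12)
obs 10: x=0 → posterior Beta(17/4, 13)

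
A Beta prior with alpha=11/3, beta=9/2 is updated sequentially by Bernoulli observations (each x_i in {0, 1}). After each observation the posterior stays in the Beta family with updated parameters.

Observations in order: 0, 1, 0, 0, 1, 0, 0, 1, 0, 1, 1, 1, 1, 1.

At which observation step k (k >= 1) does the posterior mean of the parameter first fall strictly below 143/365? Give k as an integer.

k = 4

obs 1: x=0 → posterior Beta(11/3, 11/2)
obs 2: x=1 → posterior Beta(14/3, 11/2)
obs 3: x=0 → posterior Beta(14/3, 13/2)
obs 4: x=0 → posterior Beta(14/3, 15/2)
obs 5: x=1 → posterior Beta(17/3, 15/2)
obs 6: x=0 → posterior Beta(17/3, 17/2)
obs 7: x=0 → posterior Beta(17/3, 19/2)
obs 8: x=1 → posterior Beta(20/3, 19/2)
obs 9: x=0 → posterior Beta(20/3, 21/2)
obs 10: x=1 → posterior Beta(23/3, 21/2)
obs 11: x=1 → posterior Beta(26/3, 21/2)
obs 12: x=1 → posterior Beta(29/3, 21/2)
obs 13: x=1 → posterior Beta(32/3, 21/2)
obs 14: x=1 → posterior Beta(35/3, 21/2)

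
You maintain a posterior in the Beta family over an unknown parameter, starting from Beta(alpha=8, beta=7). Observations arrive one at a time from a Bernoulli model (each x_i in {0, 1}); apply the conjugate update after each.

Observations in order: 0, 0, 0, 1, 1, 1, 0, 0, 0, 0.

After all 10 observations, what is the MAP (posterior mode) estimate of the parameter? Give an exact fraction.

obs 1: x=0 → posterior Beta(8, 8)
obs 2: x=0 → posterior Beta(8, 9)
obs 3: x=0 → posterior Beta(8, 10)
obs 4: x=1 → posterior Beta(9, 10)
obs 5: x=1 → posterior Beta(10, 10)
obs 6: x=1 → posterior Beta(11, 10)
obs 7: x=0 → posterior Beta(11, 11)
obs 8: x=0 → posterior Beta(11, 12)
obs 9: x=0 → posterior Beta(11, 13)
obs 10: x=0 → posterior Beta(11, 14)

10/23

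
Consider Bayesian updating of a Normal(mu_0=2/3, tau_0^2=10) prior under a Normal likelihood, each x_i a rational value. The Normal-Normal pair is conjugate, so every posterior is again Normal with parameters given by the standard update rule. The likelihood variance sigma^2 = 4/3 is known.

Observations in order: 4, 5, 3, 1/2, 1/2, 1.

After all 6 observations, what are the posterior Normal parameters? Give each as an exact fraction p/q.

mu_0=317/138, tau_0^2=5/23

obs 1: x=4 → posterior Normal(184/51, 20/17)
obs 2: x=5 → posterior Normal(409/96, 5/8)
obs 3: x=3 → posterior Normal(544/141, 20/47)
obs 4: x=1/2 → posterior Normal(1133/372, 10/31)
obs 5: x=1/2 → posterior Normal(589/231, 20/77)
obs 6: x=1 → posterior Normal(317/138, 5/23)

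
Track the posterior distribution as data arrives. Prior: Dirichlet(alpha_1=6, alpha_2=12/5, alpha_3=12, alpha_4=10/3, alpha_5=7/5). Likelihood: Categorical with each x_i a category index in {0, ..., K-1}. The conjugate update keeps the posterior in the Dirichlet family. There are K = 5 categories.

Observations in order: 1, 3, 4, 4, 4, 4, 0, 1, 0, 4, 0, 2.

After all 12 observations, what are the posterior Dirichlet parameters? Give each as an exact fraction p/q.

obs 1: x=1 → posterior Dirichlet(6, 17/5, 12, 10/3, 7/5)
obs 2: x=3 → posterior Dirichlet(6, 17/5, 12, 13/3, 7/5)
obs 3: x=4 → posterior Dirichlet(6, 17/5, 12, 13/3, 12/5)
obs 4: x=4 → posterior Dirichlet(6, 17/5, 12, 13/3, 17/5)
obs 5: x=4 → posterior Dirichlet(6, 17/5, 12, 13/3, 22/5)
obs 6: x=4 → posterior Dirichlet(6, 17/5, 12, 13/3, 27/5)
obs 7: x=0 → posterior Dirichlet(7, 17/5, 12, 13/3, 27/5)
obs 8: x=1 → posterior Dirichlet(7, 22/5, 12, 13/3, 27/5)
obs 9: x=0 → posterior Dirichlet(8, 22/5, 12, 13/3, 27/5)
obs 10: x=4 → posterior Dirichlet(8, 22/5, 12, 13/3, 32/5)
obs 11: x=0 → posterior Dirichlet(9, 22/5, 12, 13/3, 32/5)
obs 12: x=2 → posterior Dirichlet(9, 22/5, 13, 13/3, 32/5)

alpha_1=9, alpha_2=22/5, alpha_3=13, alpha_4=13/3, alpha_5=32/5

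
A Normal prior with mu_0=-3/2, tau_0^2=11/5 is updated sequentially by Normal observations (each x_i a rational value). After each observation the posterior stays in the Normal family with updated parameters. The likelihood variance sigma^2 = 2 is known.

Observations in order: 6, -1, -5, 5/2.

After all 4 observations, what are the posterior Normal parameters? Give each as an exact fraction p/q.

obs 1: x=6 → posterior Normal(17/7, 22/21)
obs 2: x=-1 → posterior Normal(5/4, 11/16)
obs 3: x=-5 → posterior Normal(-15/43, 22/43)
obs 4: x=5/2 → posterior Normal(25/108, 11/27)

mu_0=25/108, tau_0^2=11/27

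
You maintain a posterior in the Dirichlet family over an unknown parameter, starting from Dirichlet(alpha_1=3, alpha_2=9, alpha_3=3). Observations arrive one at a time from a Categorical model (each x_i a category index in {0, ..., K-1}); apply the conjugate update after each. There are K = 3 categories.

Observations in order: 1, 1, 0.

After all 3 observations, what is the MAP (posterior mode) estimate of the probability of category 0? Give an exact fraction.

obs 1: x=1 → posterior Dirichlet(3, 10, 3)
obs 2: x=1 → posterior Dirichlet(3, 11, 3)
obs 3: x=0 → posterior Dirichlet(4, 11, 3)

1/5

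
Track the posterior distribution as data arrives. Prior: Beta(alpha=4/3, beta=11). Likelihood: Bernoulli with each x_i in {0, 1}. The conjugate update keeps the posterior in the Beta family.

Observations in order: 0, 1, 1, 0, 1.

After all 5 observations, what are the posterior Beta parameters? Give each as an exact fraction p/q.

obs 1: x=0 → posterior Beta(4/3, 12)
obs 2: x=1 → posterior Beta(7/3, 12)
obs 3: x=1 → posterior Beta(10/3, 12)
obs 4: x=0 → posterior Beta(10/3, 13)
obs 5: x=1 → posterior Beta(13/3, 13)

alpha=13/3, beta=13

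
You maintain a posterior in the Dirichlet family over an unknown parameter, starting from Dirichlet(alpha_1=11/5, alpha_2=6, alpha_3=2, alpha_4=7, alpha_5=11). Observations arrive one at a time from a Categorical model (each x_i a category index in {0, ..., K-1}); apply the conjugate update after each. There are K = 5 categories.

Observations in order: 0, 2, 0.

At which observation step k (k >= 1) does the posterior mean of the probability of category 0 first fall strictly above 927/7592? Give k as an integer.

k = 3

obs 1: x=0 → posterior Dirichlet(16/5, 6, 2, 7, 11)
obs 2: x=2 → posterior Dirichlet(16/5, 6, 3, 7, 11)
obs 3: x=0 → posterior Dirichlet(21/5, 6, 3, 7, 11)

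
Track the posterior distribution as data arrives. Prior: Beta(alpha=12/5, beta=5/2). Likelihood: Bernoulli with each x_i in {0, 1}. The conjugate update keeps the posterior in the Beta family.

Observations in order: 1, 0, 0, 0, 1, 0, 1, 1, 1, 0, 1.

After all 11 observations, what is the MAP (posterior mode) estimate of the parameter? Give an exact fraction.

74/139

obs 1: x=1 → posterior Beta(17/5, 5/2)
obs 2: x=0 → posterior Beta(17/5, 7/2)
obs 3: x=0 → posterior Beta(17/5, 9/2)
obs 4: x=0 → posterior Beta(17/5, 11/2)
obs 5: x=1 → posterior Beta(22/5, 11/2)
obs 6: x=0 → posterior Beta(22/5, 13/2)
obs 7: x=1 → posterior Beta(27/5, 13/2)
obs 8: x=1 → posterior Beta(32/5, 13/2)
obs 9: x=1 → posterior Beta(37/5, 13/2)
obs 10: x=0 → posterior Beta(37/5, 15/2)
obs 11: x=1 → posterior Beta(42/5, 15/2)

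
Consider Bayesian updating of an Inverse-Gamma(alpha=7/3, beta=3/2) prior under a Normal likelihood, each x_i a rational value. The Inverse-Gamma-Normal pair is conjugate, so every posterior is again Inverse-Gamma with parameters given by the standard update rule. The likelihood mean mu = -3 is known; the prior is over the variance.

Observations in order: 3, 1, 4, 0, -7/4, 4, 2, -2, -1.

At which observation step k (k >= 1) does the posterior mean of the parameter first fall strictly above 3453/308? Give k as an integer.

obs 1: x=3 → posterior Inverse-Gamma(17/6, 39/2)
obs 2: x=1 → posterior Inverse-Gamma(10/3, 55/2)
obs 3: x=4 → posterior Inverse-Gamma(23/6, 52)
obs 4: x=0 → posterior Inverse-Gamma(13/3, 113/2)
obs 5: x=-7/4 → posterior Inverse-Gamma(29/6, 1833/32)
obs 6: x=4 → posterior Inverse-Gamma(16/3, 2617/32)
obs 7: x=2 → posterior Inverse-Gamma(35/6, 3017/32)
obs 8: x=-2 → posterior Inverse-Gamma(19/3, 3033/32)
obs 9: x=-1 → posterior Inverse-Gamma(41/6, 3097/32)

k = 2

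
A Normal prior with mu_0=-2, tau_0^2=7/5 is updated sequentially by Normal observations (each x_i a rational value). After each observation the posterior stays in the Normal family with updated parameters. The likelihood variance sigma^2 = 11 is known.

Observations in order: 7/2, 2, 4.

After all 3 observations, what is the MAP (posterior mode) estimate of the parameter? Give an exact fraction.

obs 1: x=7/2 → posterior Normal(-171/124, 77/62)
obs 2: x=2 → posterior Normal(-143/138, 77/69)
obs 3: x=4 → posterior Normal(-87/152, 77/76)

-87/152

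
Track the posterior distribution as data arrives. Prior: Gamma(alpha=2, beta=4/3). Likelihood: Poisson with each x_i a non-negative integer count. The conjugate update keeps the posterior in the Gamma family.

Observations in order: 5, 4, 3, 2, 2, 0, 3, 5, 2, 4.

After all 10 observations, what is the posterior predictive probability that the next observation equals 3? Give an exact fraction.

obs 1: x=5 → posterior Gamma(7, 7/3)
obs 2: x=4 → posterior Gamma(11, 10/3)
obs 3: x=3 → posterior Gamma(14, 13/3)
obs 4: x=2 → posterior Gamma(16, 16/3)
obs 5: x=2 → posterior Gamma(18, 19/3)
obs 6: x=0 → posterior Gamma(18, 22/3)
obs 7: x=3 → posterior Gamma(21, 25/3)
obs 8: x=5 → posterior Gamma(26, 28/3)
obs 9: x=2 → posterior Gamma(28, 31/3)
obs 10: x=4 → posterior Gamma(32, 34/3)

1643163178773872449595281411241964988104248822184542208/7710105884424969623139759010953858981831553019262380893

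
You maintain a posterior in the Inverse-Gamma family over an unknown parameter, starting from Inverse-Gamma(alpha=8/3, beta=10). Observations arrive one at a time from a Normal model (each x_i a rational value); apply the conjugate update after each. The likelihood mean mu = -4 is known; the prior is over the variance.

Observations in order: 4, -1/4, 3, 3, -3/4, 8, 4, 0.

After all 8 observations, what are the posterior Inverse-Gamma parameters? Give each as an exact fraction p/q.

obs 1: x=4 → posterior Inverse-Gamma(19/6, 42)
obs 2: x=-1/4 → posterior Inverse-Gamma(11/3, 1569/32)
obs 3: x=3 → posterior Inverse-Gamma(25/6, 2353/32)
obs 4: x=3 → posterior Inverse-Gamma(14/3, 3137/32)
obs 5: x=-3/4 → posterior Inverse-Gamma(31/6, 1653/16)
obs 6: x=8 → posterior Inverse-Gamma(17/3, 2805/16)
obs 7: x=4 → posterior Inverse-Gamma(37/6, 3317/16)
obs 8: x=0 → posterior Inverse-Gamma(20/3, 3445/16)

alpha=20/3, beta=3445/16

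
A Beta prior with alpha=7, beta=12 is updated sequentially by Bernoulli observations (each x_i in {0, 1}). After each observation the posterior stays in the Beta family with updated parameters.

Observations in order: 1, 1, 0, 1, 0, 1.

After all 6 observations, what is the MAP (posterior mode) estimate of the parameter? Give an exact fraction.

obs 1: x=1 → posterior Beta(8, 12)
obs 2: x=1 → posterior Beta(9, 12)
obs 3: x=0 → posterior Beta(9, 13)
obs 4: x=1 → posterior Beta(10, 13)
obs 5: x=0 → posterior Beta(10, 14)
obs 6: x=1 → posterior Beta(11, 14)

10/23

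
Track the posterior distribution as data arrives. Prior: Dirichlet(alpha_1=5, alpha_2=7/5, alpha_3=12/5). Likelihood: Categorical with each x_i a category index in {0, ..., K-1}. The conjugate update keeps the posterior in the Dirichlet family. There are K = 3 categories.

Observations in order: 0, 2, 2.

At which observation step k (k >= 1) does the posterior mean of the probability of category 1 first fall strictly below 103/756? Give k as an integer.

obs 1: x=0 → posterior Dirichlet(6, 7/5, 12/5)
obs 2: x=2 → posterior Dirichlet(6, 7/5, 17/5)
obs 3: x=2 → posterior Dirichlet(6, 7/5, 22/5)

k = 2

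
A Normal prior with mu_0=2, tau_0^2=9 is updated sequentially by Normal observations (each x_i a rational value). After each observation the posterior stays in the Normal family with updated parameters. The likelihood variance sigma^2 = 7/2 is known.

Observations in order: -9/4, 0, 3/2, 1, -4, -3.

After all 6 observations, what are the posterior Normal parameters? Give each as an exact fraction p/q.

mu_0=-43/46, tau_0^2=63/115

obs 1: x=-9/4 → posterior Normal(-53/50, 63/25)
obs 2: x=0 → posterior Normal(-53/86, 63/43)
obs 3: x=3/2 → posterior Normal(1/122, 63/61)
obs 4: x=1 → posterior Normal(37/158, 63/79)
obs 5: x=-4 → posterior Normal(-107/194, 63/97)
obs 6: x=-3 → posterior Normal(-43/46, 63/115)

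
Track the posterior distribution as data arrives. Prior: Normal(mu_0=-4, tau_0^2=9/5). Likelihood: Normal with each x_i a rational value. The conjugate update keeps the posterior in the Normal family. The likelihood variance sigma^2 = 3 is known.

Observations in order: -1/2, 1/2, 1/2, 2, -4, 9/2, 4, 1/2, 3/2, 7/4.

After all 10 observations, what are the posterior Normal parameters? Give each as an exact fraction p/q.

mu_0=7/20, tau_0^2=9/35

obs 1: x=-1/2 → posterior Normal(-43/16, 9/8)
obs 2: x=1/2 → posterior Normal(-20/11, 9/11)
obs 3: x=1/2 → posterior Normal(-37/28, 9/14)
obs 4: x=2 → posterior Normal(-25/34, 9/17)
obs 5: x=-4 → posterior Normal(-49/40, 9/20)
obs 6: x=9/2 → posterior Normal(-11/23, 9/23)
obs 7: x=4 → posterior Normal(1/26, 9/26)
obs 8: x=1/2 → posterior Normal(5/58, 9/29)
obs 9: x=3/2 → posterior Normal(7/32, 9/32)
obs 10: x=7/4 → posterior Normal(7/20, 9/35)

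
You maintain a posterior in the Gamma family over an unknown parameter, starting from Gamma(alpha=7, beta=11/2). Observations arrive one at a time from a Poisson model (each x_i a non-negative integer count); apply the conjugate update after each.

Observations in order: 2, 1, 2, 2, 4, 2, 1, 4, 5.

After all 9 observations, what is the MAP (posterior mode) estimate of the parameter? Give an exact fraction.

obs 1: x=2 → posterior Gamma(9, 13/2)
obs 2: x=1 → posterior Gamma(10, 15/2)
obs 3: x=2 → posterior Gamma(12, 17/2)
obs 4: x=2 → posterior Gamma(14, 19/2)
obs 5: x=4 → posterior Gamma(18, 21/2)
obs 6: x=2 → posterior Gamma(20, 23/2)
obs 7: x=1 → posterior Gamma(21, 25/2)
obs 8: x=4 → posterior Gamma(25, 27/2)
obs 9: x=5 → posterior Gamma(30, 29/2)

2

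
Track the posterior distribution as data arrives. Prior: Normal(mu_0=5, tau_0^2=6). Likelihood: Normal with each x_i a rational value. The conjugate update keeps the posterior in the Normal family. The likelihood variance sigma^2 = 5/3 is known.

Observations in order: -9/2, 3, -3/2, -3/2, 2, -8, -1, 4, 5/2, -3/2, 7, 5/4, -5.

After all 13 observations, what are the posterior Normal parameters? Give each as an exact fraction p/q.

mu_0=-67/478, tau_0^2=30/239

obs 1: x=-9/2 → posterior Normal(-56/23, 30/23)
obs 2: x=3 → posterior Normal(-2/41, 30/41)
obs 3: x=-3/2 → posterior Normal(-29/59, 30/59)
obs 4: x=-3/2 → posterior Normal(-8/11, 30/77)
obs 5: x=2 → posterior Normal(-4/19, 6/19)
obs 6: x=-8 → posterior Normal(-164/113, 30/113)
obs 7: x=-1 → posterior Normal(-182/131, 30/131)
obs 8: x=4 → posterior Normal(-110/149, 30/149)
obs 9: x=5/2 → posterior Normal(-65/167, 30/167)
obs 10: x=-3/2 → posterior Normal(-92/185, 6/37)
obs 11: x=7 → posterior Normal(34/203, 30/203)
obs 12: x=5/4 → posterior Normal(113/442, 30/221)
obs 13: x=-5 → posterior Normal(-67/478, 30/239)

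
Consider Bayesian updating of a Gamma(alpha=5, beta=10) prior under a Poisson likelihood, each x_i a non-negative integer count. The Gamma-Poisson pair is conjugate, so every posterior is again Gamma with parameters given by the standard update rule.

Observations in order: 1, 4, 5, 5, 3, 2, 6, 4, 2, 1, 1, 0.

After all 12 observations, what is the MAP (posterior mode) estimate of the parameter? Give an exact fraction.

obs 1: x=1 → posterior Gamma(6, 11)
obs 2: x=4 → posterior Gamma(10, 12)
obs 3: x=5 → posterior Gamma(15, 13)
obs 4: x=5 → posterior Gamma(20, 14)
obs 5: x=3 → posterior Gamma(23, 15)
obs 6: x=2 → posterior Gamma(25, 16)
obs 7: x=6 → posterior Gamma(31, 17)
obs 8: x=4 → posterior Gamma(35, 18)
obs 9: x=2 → posterior Gamma(37, 19)
obs 10: x=1 → posterior Gamma(38, 20)
obs 11: x=1 → posterior Gamma(39, 21)
obs 12: x=0 → posterior Gamma(39, 22)

19/11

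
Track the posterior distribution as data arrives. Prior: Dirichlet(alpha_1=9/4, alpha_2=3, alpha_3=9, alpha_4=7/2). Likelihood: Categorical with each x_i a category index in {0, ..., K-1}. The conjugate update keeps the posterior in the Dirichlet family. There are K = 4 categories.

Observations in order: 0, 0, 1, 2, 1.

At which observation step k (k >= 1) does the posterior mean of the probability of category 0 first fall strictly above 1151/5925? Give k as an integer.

k = 2

obs 1: x=0 → posterior Dirichlet(13/4, 3, 9, 7/2)
obs 2: x=0 → posterior Dirichlet(17/4, 3, 9, 7/2)
obs 3: x=1 → posterior Dirichlet(17/4, 4, 9, 7/2)
obs 4: x=2 → posterior Dirichlet(17/4, 4, 10, 7/2)
obs 5: x=1 → posterior Dirichlet(17/4, 5, 10, 7/2)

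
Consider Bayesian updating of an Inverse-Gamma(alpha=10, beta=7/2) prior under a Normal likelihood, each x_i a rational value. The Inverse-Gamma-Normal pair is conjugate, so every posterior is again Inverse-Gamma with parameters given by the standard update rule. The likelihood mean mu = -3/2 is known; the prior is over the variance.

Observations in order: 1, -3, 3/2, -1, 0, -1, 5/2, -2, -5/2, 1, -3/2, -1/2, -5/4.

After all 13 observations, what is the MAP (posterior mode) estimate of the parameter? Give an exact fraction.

829/560

obs 1: x=1 → posterior Inverse-Gamma(21/2, 53/8)
obs 2: x=-3 → posterior Inverse-Gamma(11, 31/4)
obs 3: x=3/2 → posterior Inverse-Gamma(23/2, 49/4)
obs 4: x=-1 → posterior Inverse-Gamma(12, 99/8)
obs 5: x=0 → posterior Inverse-Gamma(25/2, 27/2)
obs 6: x=-1 → posterior Inverse-Gamma(13, 109/8)
obs 7: x=5/2 → posterior Inverse-Gamma(27/2, 173/8)
obs 8: x=-2 → posterior Inverse-Gamma(14, 87/4)
obs 9: x=-5/2 → posterior Inverse-Gamma(29/2, 89/4)
obs 10: x=1 → posterior Inverse-Gamma(15, 203/8)
obs 11: x=-3/2 → posterior Inverse-Gamma(31/2, 203/8)
obs 12: x=-1/2 → posterior Inverse-Gamma(16, 207/8)
obs 13: x=-5/4 → posterior Inverse-Gamma(33/2, 829/32)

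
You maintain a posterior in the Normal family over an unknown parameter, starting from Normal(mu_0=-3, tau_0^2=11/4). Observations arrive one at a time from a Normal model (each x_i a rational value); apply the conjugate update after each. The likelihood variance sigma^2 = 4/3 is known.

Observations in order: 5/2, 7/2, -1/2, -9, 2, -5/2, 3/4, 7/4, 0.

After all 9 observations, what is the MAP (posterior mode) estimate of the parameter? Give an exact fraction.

obs 1: x=5/2 → posterior Normal(69/98, 44/49)
obs 2: x=7/2 → posterior Normal(75/41, 22/41)
obs 3: x=-1/2 → posterior Normal(267/230, 44/115)
obs 4: x=-9 → posterior Normal(-327/296, 11/37)
obs 5: x=2 → posterior Normal(-195/362, 44/181)
obs 6: x=-5/2 → posterior Normal(-90/107, 22/107)
obs 7: x=3/4 → posterior Normal(-621/988, 44/247)
obs 8: x=7/4 → posterior Normal(-39/112, 11/70)
obs 9: x=0 → posterior Normal(-195/626, 44/313)

-195/626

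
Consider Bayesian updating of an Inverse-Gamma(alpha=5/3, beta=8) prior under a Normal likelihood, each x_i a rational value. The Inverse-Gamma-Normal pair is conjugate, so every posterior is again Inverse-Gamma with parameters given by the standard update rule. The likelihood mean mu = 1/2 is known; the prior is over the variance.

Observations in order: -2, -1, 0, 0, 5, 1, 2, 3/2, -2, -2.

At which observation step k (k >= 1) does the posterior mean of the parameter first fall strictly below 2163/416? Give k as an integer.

k = 4

obs 1: x=-2 → posterior Inverse-Gamma(13/6, 89/8)
obs 2: x=-1 → posterior Inverse-Gamma(8/3, 49/4)
obs 3: x=0 → posterior Inverse-Gamma(19/6, 99/8)
obs 4: x=0 → posterior Inverse-Gamma(11/3, 25/2)
obs 5: x=5 → posterior Inverse-Gamma(25/6, 181/8)
obs 6: x=1 → posterior Inverse-Gamma(14/3, 91/4)
obs 7: x=2 → posterior Inverse-Gamma(31/6, 191/8)
obs 8: x=3/2 → posterior Inverse-Gamma(17/3, 195/8)
obs 9: x=-2 → posterior Inverse-Gamma(37/6, 55/2)
obs 10: x=-2 → posterior Inverse-Gamma(20/3, 245/8)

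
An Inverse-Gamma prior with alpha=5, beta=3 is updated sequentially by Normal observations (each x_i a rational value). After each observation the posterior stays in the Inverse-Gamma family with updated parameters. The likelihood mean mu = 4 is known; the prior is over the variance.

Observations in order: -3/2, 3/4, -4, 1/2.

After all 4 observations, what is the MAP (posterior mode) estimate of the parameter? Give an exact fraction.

obs 1: x=-3/2 → posterior Inverse-Gamma(11/2, 145/8)
obs 2: x=3/4 → posterior Inverse-Gamma(6, 749/32)
obs 3: x=-4 → posterior Inverse-Gamma(13/2, 1773/32)
obs 4: x=1/2 → posterior Inverse-Gamma(7, 1969/32)

1969/256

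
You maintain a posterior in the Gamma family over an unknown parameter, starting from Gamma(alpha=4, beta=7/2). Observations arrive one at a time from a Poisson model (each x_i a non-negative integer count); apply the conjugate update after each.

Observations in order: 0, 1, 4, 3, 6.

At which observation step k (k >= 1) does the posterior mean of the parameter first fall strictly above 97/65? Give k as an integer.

obs 1: x=0 → posterior Gamma(4, 9/2)
obs 2: x=1 → posterior Gamma(5, 11/2)
obs 3: x=4 → posterior Gamma(9, 13/2)
obs 4: x=3 → posterior Gamma(12, 15/2)
obs 5: x=6 → posterior Gamma(18, 17/2)

k = 4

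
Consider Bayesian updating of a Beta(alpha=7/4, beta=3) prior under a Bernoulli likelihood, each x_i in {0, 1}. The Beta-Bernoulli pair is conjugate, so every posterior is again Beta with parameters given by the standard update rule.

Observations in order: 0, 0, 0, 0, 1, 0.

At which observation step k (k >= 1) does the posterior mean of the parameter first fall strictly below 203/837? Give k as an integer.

obs 1: x=0 → posterior Beta(7/4, 4)
obs 2: x=0 → posterior Beta(7/4, 5)
obs 3: x=0 → posterior Beta(7/4, 6)
obs 4: x=0 → posterior Beta(7/4, 7)
obs 5: x=1 → posterior Beta(11/4, 7)
obs 6: x=0 → posterior Beta(11/4, 8)

k = 3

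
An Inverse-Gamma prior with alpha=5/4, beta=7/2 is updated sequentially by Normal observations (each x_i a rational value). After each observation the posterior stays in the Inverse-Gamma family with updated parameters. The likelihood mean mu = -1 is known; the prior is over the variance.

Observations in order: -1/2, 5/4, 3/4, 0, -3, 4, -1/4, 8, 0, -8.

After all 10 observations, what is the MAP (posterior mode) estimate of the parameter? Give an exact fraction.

2831/232

obs 1: x=-1/2 → posterior Inverse-Gamma(7/4, 29/8)
obs 2: x=5/4 → posterior Inverse-Gamma(9/4, 197/32)
obs 3: x=3/4 → posterior Inverse-Gamma(11/4, 123/16)
obs 4: x=0 → posterior Inverse-Gamma(13/4, 131/16)
obs 5: x=-3 → posterior Inverse-Gamma(15/4, 163/16)
obs 6: x=4 → posterior Inverse-Gamma(17/4, 363/16)
obs 7: x=-1/4 → posterior Inverse-Gamma(19/4, 735/32)
obs 8: x=8 → posterior Inverse-Gamma(21/4, 2031/32)
obs 9: x=0 → posterior Inverse-Gamma(23/4, 2047/32)
obs 10: x=-8 → posterior Inverse-Gamma(25/4, 2831/32)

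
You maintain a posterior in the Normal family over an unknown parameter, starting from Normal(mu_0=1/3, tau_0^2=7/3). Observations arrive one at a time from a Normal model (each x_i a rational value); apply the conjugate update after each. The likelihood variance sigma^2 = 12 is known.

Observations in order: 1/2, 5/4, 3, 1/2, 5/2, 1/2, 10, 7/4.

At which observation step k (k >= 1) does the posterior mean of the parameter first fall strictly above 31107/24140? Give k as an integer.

k = 7

obs 1: x=1/2 → posterior Normal(31/86, 84/43)
obs 2: x=5/4 → posterior Normal(97/200, 42/25)
obs 3: x=3 → posterior Normal(181/228, 28/19)
obs 4: x=1/2 → posterior Normal(195/256, 21/16)
obs 5: x=5/2 → posterior Normal(265/284, 84/71)
obs 6: x=1/2 → posterior Normal(93/104, 14/13)
obs 7: x=10 → posterior Normal(559/340, 84/85)
obs 8: x=7/4 → posterior Normal(38/23, 21/23)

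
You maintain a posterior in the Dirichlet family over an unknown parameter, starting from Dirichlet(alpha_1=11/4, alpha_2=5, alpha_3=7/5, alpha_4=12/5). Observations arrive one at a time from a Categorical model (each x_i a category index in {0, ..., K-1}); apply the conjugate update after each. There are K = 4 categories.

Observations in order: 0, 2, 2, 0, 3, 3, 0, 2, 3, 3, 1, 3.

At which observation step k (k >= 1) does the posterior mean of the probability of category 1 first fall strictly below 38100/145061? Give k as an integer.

k = 8

obs 1: x=0 → posterior Dirichlet(15/4, 5, 7/5, 12/5)
obs 2: x=2 → posterior Dirichlet(15/4, 5, 12/5, 12/5)
obs 3: x=2 → posterior Dirichlet(15/4, 5, 17/5, 12/5)
obs 4: x=0 → posterior Dirichlet(19/4, 5, 17/5, 12/5)
obs 5: x=3 → posterior Dirichlet(19/4, 5, 17/5, 17/5)
obs 6: x=3 → posterior Dirichlet(19/4, 5, 17/5, 22/5)
obs 7: x=0 → posterior Dirichlet(23/4, 5, 17/5, 22/5)
obs 8: x=2 → posterior Dirichlet(23/4, 5, 22/5, 22/5)
obs 9: x=3 → posterior Dirichlet(23/4, 5, 22/5, 27/5)
obs 10: x=3 → posterior Dirichlet(23/4, 5, 22/5, 32/5)
obs 11: x=1 → posterior Dirichlet(23/4, 6, 22/5, 32/5)
obs 12: x=3 → posterior Dirichlet(23/4, 6, 22/5, 37/5)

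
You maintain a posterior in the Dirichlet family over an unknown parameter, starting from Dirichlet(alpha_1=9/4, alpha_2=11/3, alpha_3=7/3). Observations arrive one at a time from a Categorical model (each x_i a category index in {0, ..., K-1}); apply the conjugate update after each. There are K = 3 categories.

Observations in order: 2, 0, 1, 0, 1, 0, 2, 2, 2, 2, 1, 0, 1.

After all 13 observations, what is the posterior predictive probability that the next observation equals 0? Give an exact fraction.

5/17

obs 1: x=2 → posterior Dirichlet(9/4, 11/3, 10/3)
obs 2: x=0 → posterior Dirichlet(13/4, 11/3, 10/3)
obs 3: x=1 → posterior Dirichlet(13/4, 14/3, 10/3)
obs 4: x=0 → posterior Dirichlet(17/4, 14/3, 10/3)
obs 5: x=1 → posterior Dirichlet(17/4, 17/3, 10/3)
obs 6: x=0 → posterior Dirichlet(21/4, 17/3, 10/3)
obs 7: x=2 → posterior Dirichlet(21/4, 17/3, 13/3)
obs 8: x=2 → posterior Dirichlet(21/4, 17/3, 16/3)
obs 9: x=2 → posterior Dirichlet(21/4, 17/3, 19/3)
obs 10: x=2 → posterior Dirichlet(21/4, 17/3, 22/3)
obs 11: x=1 → posterior Dirichlet(21/4, 20/3, 22/3)
obs 12: x=0 → posterior Dirichlet(25/4, 20/3, 22/3)
obs 13: x=1 → posterior Dirichlet(25/4, 23/3, 22/3)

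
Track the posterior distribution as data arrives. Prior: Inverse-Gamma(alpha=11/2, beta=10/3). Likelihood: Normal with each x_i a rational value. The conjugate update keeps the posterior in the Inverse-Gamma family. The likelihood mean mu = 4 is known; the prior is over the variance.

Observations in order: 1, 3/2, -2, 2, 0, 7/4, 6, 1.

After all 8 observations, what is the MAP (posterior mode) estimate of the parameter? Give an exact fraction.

4607/1008

obs 1: x=1 → posterior Inverse-Gamma(6, 47/6)
obs 2: x=3/2 → posterior Inverse-Gamma(13/2, 263/24)
obs 3: x=-2 → posterior Inverse-Gamma(7, 695/24)
obs 4: x=2 → posterior Inverse-Gamma(15/2, 743/24)
obs 5: x=0 → posterior Inverse-Gamma(8, 935/24)
obs 6: x=7/4 → posterior Inverse-Gamma(17/2, 3983/96)
obs 7: x=6 → posterior Inverse-Gamma(9, 4175/96)
obs 8: x=1 → posterior Inverse-Gamma(19/2, 4607/96)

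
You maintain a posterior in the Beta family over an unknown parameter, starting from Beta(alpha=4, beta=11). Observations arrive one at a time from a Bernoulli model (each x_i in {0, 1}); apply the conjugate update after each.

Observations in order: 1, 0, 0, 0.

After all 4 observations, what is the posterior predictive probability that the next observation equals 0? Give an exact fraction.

obs 1: x=1 → posterior Beta(5, 11)
obs 2: x=0 → posterior Beta(5, 12)
obs 3: x=0 → posterior Beta(5, 13)
obs 4: x=0 → posterior Beta(5, 14)

14/19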